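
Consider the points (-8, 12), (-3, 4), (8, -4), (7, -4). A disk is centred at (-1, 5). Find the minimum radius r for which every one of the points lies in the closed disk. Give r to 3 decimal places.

The required radius is the distance from (-1, 5) to the farthest point.
Squared distances: 98, 5, 162, 145.
Maximum is 162, attained at (8, -4).
r = √162 ≈ 12.728.

12.728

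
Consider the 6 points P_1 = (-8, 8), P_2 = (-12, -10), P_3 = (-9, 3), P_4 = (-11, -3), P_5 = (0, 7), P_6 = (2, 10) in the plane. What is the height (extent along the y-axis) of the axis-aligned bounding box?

20

max y = 10, min y = -10, so height = 20.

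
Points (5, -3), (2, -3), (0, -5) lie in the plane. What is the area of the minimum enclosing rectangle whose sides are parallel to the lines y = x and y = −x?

In coordinates u = x + y, v = x − y the rectangle is axis-aligned; the map (x,y)→(u,v) scales areas by 2.
u-values: 2, -1, -5; range = 2 − (-5) = 7.
v-values: 8, 5, 5; range = 8 − 5 = 3.
Area = (7 × 3) / 2 = 10.5.

10.5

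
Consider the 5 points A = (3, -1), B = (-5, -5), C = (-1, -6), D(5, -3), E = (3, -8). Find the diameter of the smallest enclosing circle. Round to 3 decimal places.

10.198

By Welzl's lemma the MEC is supported by two points (diametrically opposite) or three points (on a circumcircle).
The farthest pair is B–D with squared distance 104. The circle on this segment as diameter has centre (0, -4) and r² = 104/4 = 26.
Check A: distance² to centre = 18 ≤ 26, so it lies inside.
All remaining points lie in this disk, and no smaller disk contains both endpoints, so this is the minimum enclosing circle.
Diameter = 2r = 2√26 ≈ 10.198.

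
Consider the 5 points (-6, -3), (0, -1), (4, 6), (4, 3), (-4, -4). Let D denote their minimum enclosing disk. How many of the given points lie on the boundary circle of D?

By Welzl's lemma the MEC is supported by two points (diametrically opposite) or three points (on a circumcircle).
The farthest pair is (-6, -3)–(4, 6) with squared distance 181. The circle on this segment as diameter has centre (-1, 1.5) and r² = 181/4 = 45.25.
Check (0, -1): distance² to centre = 7.25 ≤ 45.25, so it lies inside.
All remaining points lie in this disk, and no smaller disk contains both endpoints, so this is the minimum enclosing circle.
The points at distance exactly r from the centre are (-6, -3), (4, 6) — 2 points.

2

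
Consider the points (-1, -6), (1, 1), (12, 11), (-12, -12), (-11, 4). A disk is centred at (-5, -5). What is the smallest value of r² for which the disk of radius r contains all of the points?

The required radius is the distance from (-5, -5) to the farthest point.
Squared distances: 17, 72, 545, 98, 117.
Maximum is 545, attained at (12, 11).

545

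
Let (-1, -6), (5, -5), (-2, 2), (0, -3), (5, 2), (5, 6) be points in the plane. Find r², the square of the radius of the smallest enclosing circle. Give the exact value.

45

The farthest pair is (-1, -6)–(5, 6) with squared distance 180. The circle on this segment as diameter has centre (2, 0) and r² = 180/4 = 45.
Check (5, -5): distance² to centre = 34 ≤ 45, so it lies inside.
All remaining points lie in this disk, and no smaller disk contains both endpoints, so this is the minimum enclosing circle.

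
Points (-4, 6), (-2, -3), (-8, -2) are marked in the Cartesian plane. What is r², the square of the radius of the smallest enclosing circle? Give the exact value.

Call the three points A, B, C in the order given.
Side lengths²: AB² = 85, AC² = 80, BC² = 37.
Since AB² = 85 < 80 + 37 = 117, the triangle is acute, so the smallest enclosing circle is the circumcircle.
Circumcentre = (-57/13, 31/26), r² = 15725/676.

15725/676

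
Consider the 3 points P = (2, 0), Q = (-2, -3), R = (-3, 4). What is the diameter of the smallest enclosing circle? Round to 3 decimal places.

Side lengths²: PQ² = 25, PR² = 41, QR² = 50.
Since QR² = 50 < 41 + 25 = 66, the triangle is acute, so the smallest enclosing circle is the circumcircle.
Circumcentre = (-99/62, 39/62), r² = 25625/1922.
Diameter = 2r = 2√(25625/1922) ≈ 7.303.

7.303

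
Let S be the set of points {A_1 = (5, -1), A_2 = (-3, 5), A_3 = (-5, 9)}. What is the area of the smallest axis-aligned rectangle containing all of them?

x ranges over [-5, 5], width 10.
y ranges over [-1, 9], height 10.
Area = 10 × 10 = 100.

100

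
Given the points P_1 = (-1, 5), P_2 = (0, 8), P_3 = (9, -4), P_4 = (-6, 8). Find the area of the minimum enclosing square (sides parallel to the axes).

225

The bounding box has width 15 and height 12.
An axis-aligned square enclosing the set must have side ≥ max(width, height).
So the minimum side is max(15, 12) = 15.
Area = 15² = 225.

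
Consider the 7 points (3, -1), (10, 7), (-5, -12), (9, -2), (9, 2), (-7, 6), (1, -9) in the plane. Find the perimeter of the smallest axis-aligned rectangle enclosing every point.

Width = max x − min x = 10 − (-7) = 17.
Height = max y − min y = 7 − (-12) = 19.
Perimeter = 2(17 + 19) = 72.

72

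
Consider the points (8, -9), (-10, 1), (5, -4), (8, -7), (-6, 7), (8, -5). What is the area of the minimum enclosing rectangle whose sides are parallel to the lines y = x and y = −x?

180

In coordinates u = x + y, v = x − y the rectangle is axis-aligned; the map (x,y)→(u,v) scales areas by 2.
u-values: -1, -9, 1, 1, 1, 3; range = 3 − (-9) = 12.
v-values: 17, -11, 9, 15, -13, 13; range = 17 − (-13) = 30.
Area = (12 × 30) / 2 = 180.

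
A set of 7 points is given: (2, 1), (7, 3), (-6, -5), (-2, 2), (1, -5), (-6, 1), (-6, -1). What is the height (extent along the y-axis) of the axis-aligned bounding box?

8

max y = 3, min y = -5, so height = 8.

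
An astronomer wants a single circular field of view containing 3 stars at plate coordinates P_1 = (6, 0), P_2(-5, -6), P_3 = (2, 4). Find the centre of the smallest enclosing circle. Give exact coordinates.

(-1/34, -69/34)

Side lengths²: P_1P_2² = 157, P_1P_3² = 32, P_2P_3² = 149.
Since P_1P_2² = 157 < 149 + 32 = 181, the triangle is acute, so the smallest enclosing circle is the circumcircle.
Circumcentre = (-1/34, -69/34), r² = 23393/578.
Centre = (-1/34, -69/34).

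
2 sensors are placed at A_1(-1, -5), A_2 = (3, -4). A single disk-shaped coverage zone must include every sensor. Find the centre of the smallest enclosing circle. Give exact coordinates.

The smallest circle enclosing two points has them as diameter endpoints.
Centre = midpoint = (1, -4.5); r² = |A_1A_2|²/4 = 17/4 = 4.25.
Centre = (1, -4.5).

(1, -4.5)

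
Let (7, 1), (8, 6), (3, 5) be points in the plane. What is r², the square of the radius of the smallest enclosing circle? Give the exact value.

Call the three points A, B, C in the order given.
Side lengths²: AB² = 26, AC² = 32, BC² = 26.
Since AC² = 32 < 26 + 26 = 52, the triangle is acute, so the smallest enclosing circle is the circumcircle.
Circumcentre = (35/6, 23/6), r² = 169/18.

169/18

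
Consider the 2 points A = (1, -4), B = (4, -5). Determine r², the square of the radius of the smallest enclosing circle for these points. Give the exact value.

The smallest circle enclosing two points has them as diameter endpoints.
Centre = midpoint = (2.5, -4.5); r² = |AB|²/4 = 10/4 = 2.5.

2.5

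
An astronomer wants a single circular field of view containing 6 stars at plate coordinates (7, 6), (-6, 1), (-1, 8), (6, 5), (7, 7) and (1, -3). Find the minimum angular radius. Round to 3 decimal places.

7.159

The farthest pair is (-6, 1)–(7, 7) with squared distance 205. The circle on this segment as diameter has centre (0.5, 4) and r² = 205/4 = 51.25.
Check (7, 6): distance² to centre = 46.25 ≤ 51.25, so it lies inside.
All remaining points lie in this disk, and no smaller disk contains both endpoints, so this is the minimum enclosing circle.
r = √(51.25) ≈ 7.159.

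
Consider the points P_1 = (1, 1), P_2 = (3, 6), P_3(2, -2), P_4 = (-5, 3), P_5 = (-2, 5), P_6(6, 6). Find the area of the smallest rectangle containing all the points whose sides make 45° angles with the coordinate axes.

In coordinates u = x + y, v = x − y the rectangle is axis-aligned; the map (x,y)→(u,v) scales areas by 2.
u-values: 2, 9, 0, -2, 3, 12; range = 12 − (-2) = 14.
v-values: 0, -3, 4, -8, -7, 0; range = 4 − (-8) = 12.
Area = (14 × 12) / 2 = 84.

84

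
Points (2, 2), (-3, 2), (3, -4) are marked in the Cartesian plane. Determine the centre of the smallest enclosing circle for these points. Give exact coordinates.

(0, -1)

Call the three points A, B, C in the order given.
Side lengths²: AB² = 25, AC² = 37, BC² = 72.
Since BC² = 72 ≥ 37 + 25 = 62, the angle opposite BC is not acute, so the smallest enclosing circle has BC as diameter.
Centre = midpoint of BC = (0, -1), r² = 72/4 = 18.
Centre = (0, -1).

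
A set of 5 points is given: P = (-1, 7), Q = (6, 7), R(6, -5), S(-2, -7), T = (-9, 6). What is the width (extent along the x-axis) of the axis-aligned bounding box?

15

max x = 6, min x = -9, so width = 15.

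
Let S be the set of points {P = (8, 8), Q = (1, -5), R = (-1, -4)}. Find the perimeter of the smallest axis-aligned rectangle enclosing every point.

44

Width = max x − min x = 8 − (-1) = 9.
Height = max y − min y = 8 − (-5) = 13.
Perimeter = 2(9 + 13) = 44.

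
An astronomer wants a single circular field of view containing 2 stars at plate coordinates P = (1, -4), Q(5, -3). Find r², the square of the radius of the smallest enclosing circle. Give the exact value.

The smallest circle enclosing two points has them as diameter endpoints.
Centre = midpoint = (3, -3.5); r² = |PQ|²/4 = 17/4 = 4.25.

4.25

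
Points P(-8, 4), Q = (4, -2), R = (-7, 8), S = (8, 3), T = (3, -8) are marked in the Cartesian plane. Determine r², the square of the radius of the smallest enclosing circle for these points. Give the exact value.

32485/361

By Welzl's lemma the MEC is supported by two points (diametrically opposite) or three points (on a circumcircle).
The minimum enclosing circle is determined by three boundary points: R, S, T.
Their circumcentre is (-22/19, 10/19) with r² = 32485/361.
The farthest remaining point P is at distance² 21256/361 ≤ 32485/361.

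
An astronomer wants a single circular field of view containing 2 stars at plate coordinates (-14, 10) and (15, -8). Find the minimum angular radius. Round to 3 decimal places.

The smallest circle enclosing two points has them as diameter endpoints.
Centre = midpoint = (0.5, 1); r² = |(-14, 10)−(15, -8)|²/4 = 1165/4 = 291.25.
r = √(291.25) ≈ 17.066.

17.066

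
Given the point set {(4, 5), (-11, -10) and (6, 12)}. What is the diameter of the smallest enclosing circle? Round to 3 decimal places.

Call the three points A, B, C in the order given.
Side lengths²: AB² = 450, AC² = 53, BC² = 773.
Since BC² = 773 ≥ 450 + 53 = 503, the angle opposite BC is not acute, so the smallest enclosing circle has BC as diameter.
Centre = midpoint of BC = (-2.5, 1), r² = 773/4 = 193.25.
Diameter = 2r = 2√(193.25) ≈ 27.803.

27.803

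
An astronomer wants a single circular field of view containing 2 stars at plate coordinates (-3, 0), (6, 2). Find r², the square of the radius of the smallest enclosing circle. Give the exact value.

The smallest circle enclosing two points has them as diameter endpoints.
Centre = midpoint = (1.5, 1); r² = |(-3, 0)−(6, 2)|²/4 = 85/4 = 21.25.

21.25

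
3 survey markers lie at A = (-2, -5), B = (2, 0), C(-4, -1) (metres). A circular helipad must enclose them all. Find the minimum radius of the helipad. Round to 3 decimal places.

Side lengths²: AB² = 41, AC² = 20, BC² = 37.
Since AB² = 41 < 37 + 20 = 57, the triangle is acute, so the smallest enclosing circle is the circumcircle.
Circumcentre = (-10/13, -49/26), r² = 7585/676.
r = √(7585/676) ≈ 3.350.

3.350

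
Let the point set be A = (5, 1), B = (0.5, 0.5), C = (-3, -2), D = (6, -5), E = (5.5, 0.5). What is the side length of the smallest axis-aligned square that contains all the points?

The bounding box has width 9 and height 6.
An axis-aligned square enclosing the set must have side ≥ max(width, height).
So the minimum side is max(9, 6) = 9.

9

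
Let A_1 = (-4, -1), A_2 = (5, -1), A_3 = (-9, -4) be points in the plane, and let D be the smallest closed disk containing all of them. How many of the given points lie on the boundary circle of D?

Side lengths²: A_1A_2² = 81, A_1A_3² = 34, A_2A_3² = 205.
Since A_2A_3² = 205 ≥ 81 + 34 = 115, the angle opposite A_2A_3 is not acute, so the smallest enclosing circle has A_2A_3 as diameter.
Centre = midpoint of A_2A_3 = (-2, -2.5), r² = 205/4 = 51.25.
The points at distance exactly r from the centre are A_2, A_3 — 2 points.

2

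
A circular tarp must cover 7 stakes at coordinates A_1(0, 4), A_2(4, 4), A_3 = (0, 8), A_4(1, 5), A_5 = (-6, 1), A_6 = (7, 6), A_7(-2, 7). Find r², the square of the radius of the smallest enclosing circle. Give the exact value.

48.5

The farthest pair is A_5–A_6 with squared distance 194. The circle on this segment as diameter has centre (0.5, 3.5) and r² = 194/4 = 48.5.
Check A_1: distance² to centre = 0.5 ≤ 48.5, so it lies inside.
All remaining points lie in this disk, and no smaller disk contains both endpoints, so this is the minimum enclosing circle.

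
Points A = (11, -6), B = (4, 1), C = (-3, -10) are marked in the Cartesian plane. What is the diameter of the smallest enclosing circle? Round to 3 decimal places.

14.915

Side lengths²: AB² = 98, AC² = 212, BC² = 170.
Since AC² = 212 < 170 + 98 = 268, the triangle is acute, so the smallest enclosing circle is the circumcircle.
Circumcentre = (32/9, -58/9), r² = 4505/81.
Diameter = 2r = 2√(4505/81) ≈ 14.915.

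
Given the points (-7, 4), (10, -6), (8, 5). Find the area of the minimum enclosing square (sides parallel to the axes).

289

The bounding box has width 17 and height 11.
An axis-aligned square enclosing the set must have side ≥ max(width, height).
So the minimum side is max(17, 11) = 17.
Area = 17² = 289.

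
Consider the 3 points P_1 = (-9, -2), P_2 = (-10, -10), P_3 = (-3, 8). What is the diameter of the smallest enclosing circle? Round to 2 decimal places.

Side lengths²: P_1P_2² = 65, P_1P_3² = 136, P_2P_3² = 373.
Since P_2P_3² = 373 ≥ 136 + 65 = 201, the angle opposite P_2P_3 is not acute, so the smallest enclosing circle has P_2P_3 as diameter.
Centre = midpoint of P_2P_3 = (-6.5, -1), r² = 373/4 = 93.25.
Diameter = 2r = 2√(93.25) ≈ 19.31.

19.31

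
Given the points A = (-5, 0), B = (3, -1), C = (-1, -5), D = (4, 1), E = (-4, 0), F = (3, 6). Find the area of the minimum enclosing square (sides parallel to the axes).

121

The bounding box has width 9 and height 11.
An axis-aligned square enclosing the set must have side ≥ max(width, height).
So the minimum side is max(9, 11) = 11.
Area = 11² = 121.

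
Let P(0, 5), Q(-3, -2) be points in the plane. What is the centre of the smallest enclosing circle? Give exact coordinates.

(-1.5, 1.5)

The smallest circle enclosing two points has them as diameter endpoints.
Centre = midpoint = (-1.5, 1.5); r² = |PQ|²/4 = 58/4 = 14.5.
Centre = (-1.5, 1.5).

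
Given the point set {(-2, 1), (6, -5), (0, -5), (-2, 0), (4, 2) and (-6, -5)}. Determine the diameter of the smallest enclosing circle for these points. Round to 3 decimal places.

12.695

By Welzl's lemma the MEC is supported by two points (diametrically opposite) or three points (on a circumcircle).
The minimum enclosing circle is determined by three boundary points: (6, -5), (4, 2), (-6, -5).
Their circumcentre is (0, -41/14) with r² = 7897/196.
The farthest remaining point (-2, 1) is at distance² 3809/196 ≤ 7897/196.
Diameter = 2r = 2√(7897/196) ≈ 12.695.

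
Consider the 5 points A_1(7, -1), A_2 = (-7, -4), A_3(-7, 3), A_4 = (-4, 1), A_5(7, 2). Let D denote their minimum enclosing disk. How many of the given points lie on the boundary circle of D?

3

The minimum enclosing circle is determined by three boundary points: A_2, A_3, A_5.
Their circumcentre is (-3/14, -0.5) with r² = 5713/98.
The farthest remaining point A_1 is at distance² 5125/98 ≤ 5713/98.
The points at distance exactly r from the centre are A_2, A_3, A_5 — 3 points.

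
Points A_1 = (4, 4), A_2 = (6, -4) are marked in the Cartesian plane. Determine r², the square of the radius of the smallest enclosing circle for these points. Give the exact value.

17

The smallest circle enclosing two points has them as diameter endpoints.
Centre = midpoint = (5, 0); r² = |A_1A_2|²/4 = 68/4 = 17.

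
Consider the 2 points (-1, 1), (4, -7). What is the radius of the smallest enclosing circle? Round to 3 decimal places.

4.717

The smallest circle enclosing two points has them as diameter endpoints.
Centre = midpoint = (1.5, -3); r² = |(-1, 1)−(4, -7)|²/4 = 89/4 = 22.25.
r = √(22.25) ≈ 4.717.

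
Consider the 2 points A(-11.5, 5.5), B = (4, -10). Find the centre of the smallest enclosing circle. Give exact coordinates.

(-3.75, -2.25)

The smallest circle enclosing two points has them as diameter endpoints.
Centre = midpoint = (-3.75, -2.25); r² = |AB|²/4 = 480.5/4 = 120.125.
Centre = (-3.75, -2.25).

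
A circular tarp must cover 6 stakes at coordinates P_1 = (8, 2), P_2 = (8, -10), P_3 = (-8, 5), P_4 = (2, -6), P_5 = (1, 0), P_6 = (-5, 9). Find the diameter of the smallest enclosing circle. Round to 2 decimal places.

23.02

The minimum enclosing circle of a finite set is fixed by two of the points (as a diameter) or three (as a circumcircle).
The farthest pair is P_2–P_6 with squared distance 530. The circle on this segment as diameter has centre (1.5, -0.5) and r² = 530/4 = 132.5.
Check P_1: distance² to centre = 48.5 ≤ 132.5, so it lies inside.
All remaining points lie in this disk, and no smaller disk contains both endpoints, so this is the minimum enclosing circle.
Diameter = 2r = 2√(132.5) ≈ 23.02.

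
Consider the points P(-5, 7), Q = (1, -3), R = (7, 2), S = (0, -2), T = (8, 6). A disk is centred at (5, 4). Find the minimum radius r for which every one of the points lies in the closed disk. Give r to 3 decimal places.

The required radius is the distance from (5, 4) to the farthest point.
Squared distances: 109, 65, 8, 61, 13.
Maximum is 109, attained at P.
r = √109 ≈ 10.440.

10.440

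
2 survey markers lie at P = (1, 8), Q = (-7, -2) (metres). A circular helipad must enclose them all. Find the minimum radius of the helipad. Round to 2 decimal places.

The smallest circle enclosing two points has them as diameter endpoints.
Centre = midpoint = (-3, 3); r² = |PQ|²/4 = 164/4 = 41.
r = √41 ≈ 6.40.

6.40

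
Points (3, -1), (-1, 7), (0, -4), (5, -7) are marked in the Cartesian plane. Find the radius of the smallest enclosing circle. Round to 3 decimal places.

The farthest pair is (-1, 7)–(5, -7) with squared distance 232. The circle on this segment as diameter has centre (2, 0) and r² = 232/4 = 58.
Check (3, -1): distance² to centre = 2 ≤ 58, so it lies inside.
All remaining points lie in this disk, and no smaller disk contains both endpoints, so this is the minimum enclosing circle.
r = √58 ≈ 7.616.

7.616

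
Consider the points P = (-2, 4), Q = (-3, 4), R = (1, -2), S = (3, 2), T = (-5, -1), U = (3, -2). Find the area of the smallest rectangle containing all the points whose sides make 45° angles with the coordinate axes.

66

In coordinates u = x + y, v = x − y the rectangle is axis-aligned; the map (x,y)→(u,v) scales areas by 2.
u-values: 2, 1, -1, 5, -6, 1; range = 5 − (-6) = 11.
v-values: -6, -7, 3, 1, -4, 5; range = 5 − (-7) = 12.
Area = (11 × 12) / 2 = 66.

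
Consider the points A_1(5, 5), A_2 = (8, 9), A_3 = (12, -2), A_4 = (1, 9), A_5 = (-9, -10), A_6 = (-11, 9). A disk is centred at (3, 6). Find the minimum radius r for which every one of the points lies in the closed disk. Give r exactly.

The required radius is the distance from (3, 6) to the farthest point.
Squared distances: 5, 34, 145, 13, 400, 205.
Maximum is 400, attained at A_5.
r = √400 = 20.

20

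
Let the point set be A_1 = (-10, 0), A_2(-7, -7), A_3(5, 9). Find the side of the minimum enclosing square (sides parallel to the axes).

The bounding box has width 15 and height 16.
An axis-aligned square enclosing the set must have side ≥ max(width, height).
So the minimum side is max(15, 16) = 16.

16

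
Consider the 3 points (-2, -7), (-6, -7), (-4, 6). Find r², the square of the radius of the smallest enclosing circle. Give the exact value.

Call the three points A, B, C in the order given.
Side lengths²: AB² = 16, AC² = 173, BC² = 173.
Since BC² = 173 < 173 + 16 = 189, the triangle is acute, so the smallest enclosing circle is the circumcircle.
Circumcentre = (-4, -17/26), r² = 29929/676.

29929/676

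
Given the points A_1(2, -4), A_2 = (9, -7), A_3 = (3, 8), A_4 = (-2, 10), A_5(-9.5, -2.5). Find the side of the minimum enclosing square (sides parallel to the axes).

18.5

The bounding box has width 18.5 and height 17.
An axis-aligned square enclosing the set must have side ≥ max(width, height).
So the minimum side is max(18.5, 17) = 18.5.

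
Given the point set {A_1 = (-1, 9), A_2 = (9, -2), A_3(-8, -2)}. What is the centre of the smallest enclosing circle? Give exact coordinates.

(0.5, 7/22)

Side lengths²: A_1A_2² = 221, A_1A_3² = 170, A_2A_3² = 289.
Since A_2A_3² = 289 < 221 + 170 = 391, the triangle is acute, so the smallest enclosing circle is the circumcircle.
Circumcentre = (0.5, 7/22), r² = 18785/242.
Centre = (0.5, 7/22).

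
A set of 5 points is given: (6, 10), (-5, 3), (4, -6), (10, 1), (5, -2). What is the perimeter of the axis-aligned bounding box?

62

Width = max x − min x = 10 − (-5) = 15.
Height = max y − min y = 10 − (-6) = 16.
Perimeter = 2(15 + 16) = 62.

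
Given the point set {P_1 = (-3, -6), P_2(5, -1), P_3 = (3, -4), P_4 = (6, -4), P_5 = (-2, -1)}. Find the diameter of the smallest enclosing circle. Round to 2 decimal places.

The minimum enclosing circle of a finite set is fixed by two of the points (as a diameter) or three (as a circumcircle).
The minimum enclosing circle is determined by three boundary points: P_1, P_2, P_4.
Their circumcentre is (73/58, -227/58) with r² = 37825/1682.
The farthest remaining point P_5 is at distance² 32141/1682 ≤ 37825/1682.
Diameter = 2r = 2√(37825/1682) ≈ 9.48.

9.48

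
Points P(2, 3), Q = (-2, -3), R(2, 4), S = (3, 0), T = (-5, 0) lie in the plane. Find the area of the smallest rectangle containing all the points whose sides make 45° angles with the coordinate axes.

44

In coordinates u = x + y, v = x − y the rectangle is axis-aligned; the map (x,y)→(u,v) scales areas by 2.
u-values: 5, -5, 6, 3, -5; range = 6 − (-5) = 11.
v-values: -1, 1, -2, 3, -5; range = 3 − (-5) = 8.
Area = (11 × 8) / 2 = 44.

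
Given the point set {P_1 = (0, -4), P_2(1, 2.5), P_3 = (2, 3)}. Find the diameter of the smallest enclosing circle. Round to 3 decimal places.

7.280

Side lengths²: P_1P_2² = 43.25, P_1P_3² = 53, P_2P_3² = 1.25.
Since P_1P_3² = 53 ≥ 43.25 + 1.25 = 44.5, the angle opposite P_1P_3 is not acute, so the smallest enclosing circle has P_1P_3 as diameter.
Centre = midpoint of P_1P_3 = (1, -0.5), r² = 53/4 = 13.25.
Diameter = 2r = 2√(13.25) ≈ 7.280.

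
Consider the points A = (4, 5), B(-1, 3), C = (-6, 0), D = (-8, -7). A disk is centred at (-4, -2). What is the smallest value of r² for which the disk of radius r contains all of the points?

113

The required radius is the distance from (-4, -2) to the farthest point.
Squared distances: 113, 34, 8, 41.
Maximum is 113, attained at A.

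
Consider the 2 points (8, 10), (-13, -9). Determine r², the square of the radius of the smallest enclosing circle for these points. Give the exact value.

The smallest circle enclosing two points has them as diameter endpoints.
Centre = midpoint = (-2.5, 0.5); r² = |(8, 10)−(-13, -9)|²/4 = 802/4 = 200.5.

200.5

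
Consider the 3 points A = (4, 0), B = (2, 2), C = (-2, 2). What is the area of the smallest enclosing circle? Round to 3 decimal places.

31.416

Side lengths²: AB² = 8, AC² = 40, BC² = 16.
Since AC² = 40 ≥ 16 + 8 = 24, the angle opposite AC is not acute, so the smallest enclosing circle has AC as diameter.
Centre = midpoint of AC = (1, 1), r² = 40/4 = 10.
Area = π·r² = π·10 ≈ 31.416.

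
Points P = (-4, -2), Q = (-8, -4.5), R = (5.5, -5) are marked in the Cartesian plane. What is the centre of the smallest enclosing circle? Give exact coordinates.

Side lengths²: PQ² = 22.25, PR² = 99.25, QR² = 182.5.
Since QR² = 182.5 ≥ 99.25 + 22.25 = 121.5, the angle opposite QR is not acute, so the smallest enclosing circle has QR as diameter.
Centre = midpoint of QR = (-1.25, -4.75), r² = 182.5/4 = 45.625.
Centre = (-1.25, -4.75).

(-1.25, -4.75)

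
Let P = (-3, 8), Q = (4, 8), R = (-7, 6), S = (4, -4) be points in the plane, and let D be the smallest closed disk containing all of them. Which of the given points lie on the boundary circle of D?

By Welzl's lemma the MEC is supported by two points (diametrically opposite) or three points (on a circumcircle).
The minimum enclosing circle is determined by three boundary points: Q, R, S.
Their circumcentre is (-13/22, 2) with r² = 27625/484.
The farthest remaining point P is at distance² 20233/484 ≤ 27625/484.
The points at distance exactly r from the centre are Q, R, S — 3 points.

Q, R, S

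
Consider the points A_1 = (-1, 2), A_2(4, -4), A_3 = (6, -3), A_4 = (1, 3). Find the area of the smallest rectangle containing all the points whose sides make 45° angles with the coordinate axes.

In coordinates u = x + y, v = x − y the rectangle is axis-aligned; the map (x,y)→(u,v) scales areas by 2.
u-values: 1, 0, 3, 4; range = 4 − 0 = 4.
v-values: -3, 8, 9, -2; range = 9 − (-3) = 12.
Area = (4 × 12) / 2 = 24.

24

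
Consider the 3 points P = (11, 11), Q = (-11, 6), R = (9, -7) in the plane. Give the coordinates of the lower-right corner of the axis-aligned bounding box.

(11, -7)

x-range [-11, 11], y-range [-7, 11].
The lower-right corner is (11, -7).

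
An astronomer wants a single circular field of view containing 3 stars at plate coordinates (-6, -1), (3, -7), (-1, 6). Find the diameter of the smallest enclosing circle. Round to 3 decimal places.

13.609

Call the three points A, B, C in the order given.
Side lengths²: AB² = 117, AC² = 74, BC² = 185.
Since BC² = 185 < 117 + 74 = 191, the triangle is acute, so the smallest enclosing circle is the circumcircle.
Circumcentre = (49/62, -35/62), r² = 88985/1922.
Diameter = 2r = 2√(88985/1922) ≈ 13.609.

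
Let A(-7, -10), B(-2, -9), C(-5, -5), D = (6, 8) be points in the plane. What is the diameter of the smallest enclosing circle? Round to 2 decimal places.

The farthest pair is A–D with squared distance 493. The circle on this segment as diameter has centre (-0.5, -1) and r² = 493/4 = 123.25.
Check B: distance² to centre = 66.25 ≤ 123.25, so it lies inside.
All remaining points lie in this disk, and no smaller disk contains both endpoints, so this is the minimum enclosing circle.
Diameter = 2r = 2√(123.25) ≈ 22.20.

22.20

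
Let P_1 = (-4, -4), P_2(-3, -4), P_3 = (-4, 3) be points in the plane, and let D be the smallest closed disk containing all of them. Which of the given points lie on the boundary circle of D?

Side lengths²: P_1P_2² = 1, P_1P_3² = 49, P_2P_3² = 50.
Since P_2P_3² = 50 ≥ 49 + 1 = 50, the angle opposite P_2P_3 is not acute, so the smallest enclosing circle has P_2P_3 as diameter.
Centre = midpoint of P_2P_3 = (-3.5, -0.5), r² = 50/4 = 12.5.
The points at distance exactly r from the centre are P_1, P_2, P_3 — 3 points.

P_1, P_2, P_3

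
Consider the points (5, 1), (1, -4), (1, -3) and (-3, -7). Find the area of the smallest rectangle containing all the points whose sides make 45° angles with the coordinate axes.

In coordinates u = x + y, v = x − y the rectangle is axis-aligned; the map (x,y)→(u,v) scales areas by 2.
u-values: 6, -3, -2, -10; range = 6 − (-10) = 16.
v-values: 4, 5, 4, 4; range = 5 − 4 = 1.
Area = (16 × 1) / 2 = 8.

8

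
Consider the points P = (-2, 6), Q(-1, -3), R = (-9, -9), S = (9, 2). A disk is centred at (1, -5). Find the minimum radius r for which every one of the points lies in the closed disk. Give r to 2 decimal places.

11.40

The required radius is the distance from (1, -5) to the farthest point.
Squared distances: 130, 8, 116, 113.
Maximum is 130, attained at P.
r = √130 ≈ 11.40.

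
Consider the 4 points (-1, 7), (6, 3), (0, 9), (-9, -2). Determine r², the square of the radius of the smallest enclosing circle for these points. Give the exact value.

63.125

By Welzl's lemma the MEC is supported by two points (diametrically opposite) or three points (on a circumcircle).
The minimum enclosing circle is determined by three boundary points: (6, 3), (0, 9), (-9, -2).
Their circumcentre is (-1.75, 1.25) with r² = 63.125.
The farthest remaining point (-1, 7) is at distance² 33.625 ≤ 63.125.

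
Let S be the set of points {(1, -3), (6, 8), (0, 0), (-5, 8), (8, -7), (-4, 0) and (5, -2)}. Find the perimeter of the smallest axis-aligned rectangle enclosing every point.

56

Width = max x − min x = 8 − (-5) = 13.
Height = max y − min y = 8 − (-7) = 15.
Perimeter = 2(13 + 15) = 56.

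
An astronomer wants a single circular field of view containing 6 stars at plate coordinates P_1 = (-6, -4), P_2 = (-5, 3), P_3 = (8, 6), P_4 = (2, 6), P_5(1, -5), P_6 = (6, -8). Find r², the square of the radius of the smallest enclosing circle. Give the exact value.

The minimum enclosing circle is determined by three boundary points: P_1, P_3, P_6.
Their circumcentre is (21/11, -3/11) with r² = 9250/121.
The farthest remaining point P_2 is at distance² 7072/121 ≤ 9250/121.

9250/121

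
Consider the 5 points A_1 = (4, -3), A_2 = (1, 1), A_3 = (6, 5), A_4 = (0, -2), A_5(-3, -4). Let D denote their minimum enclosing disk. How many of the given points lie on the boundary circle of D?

2

The farthest pair is A_3–A_5 with squared distance 162. The circle on this segment as diameter has centre (1.5, 0.5) and r² = 162/4 = 40.5.
Check A_1: distance² to centre = 18.5 ≤ 40.5, so it lies inside.
All remaining points lie in this disk, and no smaller disk contains both endpoints, so this is the minimum enclosing circle.
The points at distance exactly r from the centre are A_3, A_5 — 2 points.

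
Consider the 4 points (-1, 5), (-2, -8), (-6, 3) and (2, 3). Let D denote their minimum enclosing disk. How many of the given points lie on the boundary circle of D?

2

The farthest pair is (-1, 5)–(-2, -8) with squared distance 170. The circle on this segment as diameter has centre (-1.5, -1.5) and r² = 170/4 = 42.5.
Check (-6, 3): distance² to centre = 40.5 ≤ 42.5, so it lies inside.
All remaining points lie in this disk, and no smaller disk contains both endpoints, so this is the minimum enclosing circle.
The points at distance exactly r from the centre are (-1, 5), (-2, -8) — 2 points.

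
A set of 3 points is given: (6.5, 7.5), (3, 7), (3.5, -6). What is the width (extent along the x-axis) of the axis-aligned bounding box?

max x = 6.5, min x = 3, so width = 3.5.

3.5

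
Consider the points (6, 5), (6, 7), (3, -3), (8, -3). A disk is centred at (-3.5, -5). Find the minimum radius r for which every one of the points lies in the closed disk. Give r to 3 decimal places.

15.305

The required radius is the distance from (-3.5, -5) to the farthest point.
Squared distances: 190.25, 234.25, 46.25, 136.25.
Maximum is 234.25, attained at (6, 7).
r = √(234.25) ≈ 15.305.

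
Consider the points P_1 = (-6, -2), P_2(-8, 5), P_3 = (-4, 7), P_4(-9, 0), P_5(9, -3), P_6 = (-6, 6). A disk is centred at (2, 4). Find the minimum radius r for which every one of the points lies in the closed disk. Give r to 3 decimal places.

11.705

The required radius is the distance from (2, 4) to the farthest point.
Squared distances: 100, 101, 45, 137, 98, 68.
Maximum is 137, attained at P_4.
r = √137 ≈ 11.705.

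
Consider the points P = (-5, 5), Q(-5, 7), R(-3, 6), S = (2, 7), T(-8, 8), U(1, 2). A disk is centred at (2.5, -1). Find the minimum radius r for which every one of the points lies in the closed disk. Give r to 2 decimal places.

13.83

The required radius is the distance from (2.5, -1) to the farthest point.
Squared distances: 92.25, 120.25, 79.25, 64.25, 191.25, 11.25.
Maximum is 191.25, attained at T.
r = √(191.25) ≈ 13.83.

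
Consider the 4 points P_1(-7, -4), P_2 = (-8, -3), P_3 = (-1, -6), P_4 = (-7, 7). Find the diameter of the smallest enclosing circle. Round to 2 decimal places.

14.32

The farthest pair is P_3–P_4 with squared distance 205. The circle on this segment as diameter has centre (-4, 0.5) and r² = 205/4 = 51.25.
Check P_1: distance² to centre = 29.25 ≤ 51.25, so it lies inside.
All remaining points lie in this disk, and no smaller disk contains both endpoints, so this is the minimum enclosing circle.
Diameter = 2r = 2√(51.25) ≈ 14.32.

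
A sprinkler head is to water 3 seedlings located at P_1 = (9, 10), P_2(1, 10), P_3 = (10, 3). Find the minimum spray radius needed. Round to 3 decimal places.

5.701

Side lengths²: P_1P_2² = 64, P_1P_3² = 50, P_2P_3² = 130.
Since P_2P_3² = 130 ≥ 64 + 50 = 114, the angle opposite P_2P_3 is not acute, so the smallest enclosing circle has P_2P_3 as diameter.
Centre = midpoint of P_2P_3 = (5.5, 6.5), r² = 130/4 = 32.5.
r = √(32.5) ≈ 5.701.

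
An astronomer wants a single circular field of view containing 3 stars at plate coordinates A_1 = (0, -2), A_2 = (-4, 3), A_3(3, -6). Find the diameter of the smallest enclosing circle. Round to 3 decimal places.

11.402

Side lengths²: A_1A_2² = 41, A_1A_3² = 25, A_2A_3² = 130.
Since A_2A_3² = 130 ≥ 41 + 25 = 66, the angle opposite A_2A_3 is not acute, so the smallest enclosing circle has A_2A_3 as diameter.
Centre = midpoint of A_2A_3 = (-0.5, -1.5), r² = 130/4 = 32.5.
Diameter = 2r = 2√(32.5) ≈ 11.402.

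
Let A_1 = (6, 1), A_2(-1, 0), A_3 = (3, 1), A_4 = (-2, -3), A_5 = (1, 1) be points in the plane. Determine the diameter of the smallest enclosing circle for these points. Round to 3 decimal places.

8.944

A smallest enclosing disk is always determined by at most three of the input points on its boundary.
The farthest pair is A_1–A_4 with squared distance 80. The circle on this segment as diameter has centre (2, -1) and r² = 80/4 = 20.
Check A_2: distance² to centre = 10 ≤ 20, so it lies inside.
All remaining points lie in this disk, and no smaller disk contains both endpoints, so this is the minimum enclosing circle.
Diameter = 2r = 2√20 ≈ 8.944.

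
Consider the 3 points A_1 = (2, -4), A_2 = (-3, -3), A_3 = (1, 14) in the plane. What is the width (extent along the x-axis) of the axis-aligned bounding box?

max x = 2, min x = -3, so width = 5.

5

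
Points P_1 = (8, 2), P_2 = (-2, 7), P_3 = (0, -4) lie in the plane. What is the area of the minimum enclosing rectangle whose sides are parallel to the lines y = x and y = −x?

105

In coordinates u = x + y, v = x − y the rectangle is axis-aligned; the map (x,y)→(u,v) scales areas by 2.
u-values: 10, 5, -4; range = 10 − (-4) = 14.
v-values: 6, -9, 4; range = 6 − (-9) = 15.
Area = (14 × 15) / 2 = 105.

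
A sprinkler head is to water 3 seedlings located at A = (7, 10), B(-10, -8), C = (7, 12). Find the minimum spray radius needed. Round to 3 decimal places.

Side lengths²: AB² = 613, AC² = 4, BC² = 689.
Since BC² = 689 ≥ 613 + 4 = 617, the angle opposite BC is not acute, so the smallest enclosing circle has BC as diameter.
Centre = midpoint of BC = (-1.5, 2), r² = 689/4 = 172.25.
r = √(172.25) ≈ 13.124.

13.124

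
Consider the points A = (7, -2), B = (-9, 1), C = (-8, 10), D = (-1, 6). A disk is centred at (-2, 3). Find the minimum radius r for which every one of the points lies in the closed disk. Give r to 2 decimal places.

The required radius is the distance from (-2, 3) to the farthest point.
Squared distances: 106, 53, 85, 10.
Maximum is 106, attained at A.
r = √106 ≈ 10.30.

10.30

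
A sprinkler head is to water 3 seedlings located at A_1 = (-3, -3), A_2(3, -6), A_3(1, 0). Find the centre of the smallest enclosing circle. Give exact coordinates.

(0.5, -3.5)

Side lengths²: A_1A_2² = 45, A_1A_3² = 25, A_2A_3² = 40.
Since A_1A_2² = 45 < 40 + 25 = 65, the triangle is acute, so the smallest enclosing circle is the circumcircle.
Circumcentre = (0.5, -3.5), r² = 12.5.
Centre = (0.5, -3.5).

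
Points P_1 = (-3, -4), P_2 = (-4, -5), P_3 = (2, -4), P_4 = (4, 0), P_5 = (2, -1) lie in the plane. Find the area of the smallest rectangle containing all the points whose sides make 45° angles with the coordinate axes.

32.5

In coordinates u = x + y, v = x − y the rectangle is axis-aligned; the map (x,y)→(u,v) scales areas by 2.
u-values: -7, -9, -2, 4, 1; range = 4 − (-9) = 13.
v-values: 1, 1, 6, 4, 3; range = 6 − 1 = 5.
Area = (13 × 5) / 2 = 32.5.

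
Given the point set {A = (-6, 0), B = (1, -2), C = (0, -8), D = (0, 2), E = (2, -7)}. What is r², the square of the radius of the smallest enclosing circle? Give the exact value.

The minimum enclosing circle of a finite set is fixed by two of the points (as a diameter) or three (as a circumcircle).
The minimum enclosing circle is determined by three boundary points: A, D, E.
Their circumcentre is (-95/58, -179/58) with r² = 48025/1682.
The farthest remaining point C is at distance² 45125/1682 ≤ 48025/1682.

48025/1682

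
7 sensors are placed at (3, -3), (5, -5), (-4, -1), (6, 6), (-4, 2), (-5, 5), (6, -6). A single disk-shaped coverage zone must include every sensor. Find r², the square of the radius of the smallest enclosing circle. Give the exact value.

61

A smallest enclosing disk is always determined by at most three of the input points on its boundary.
The minimum enclosing circle is determined by three boundary points: (6, 6), (-5, 5), (6, -6).
Their circumcentre is (1, 0) with r² = 61.
The farthest remaining point (5, -5) is at distance² 41 ≤ 61.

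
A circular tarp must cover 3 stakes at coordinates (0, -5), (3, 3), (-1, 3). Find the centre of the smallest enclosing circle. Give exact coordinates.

(1, -0.8125)

Call the three points A, B, C in the order given.
Side lengths²: AB² = 73, AC² = 65, BC² = 16.
Since AB² = 73 < 65 + 16 = 81, the triangle is acute, so the smallest enclosing circle is the circumcircle.
Circumcentre = (1, -0.8125), r² = 18.53515625.
Centre = (1, -0.8125).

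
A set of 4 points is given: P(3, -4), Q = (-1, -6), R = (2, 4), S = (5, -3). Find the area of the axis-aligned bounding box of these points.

60

x ranges over [-1, 5], width 6.
y ranges over [-6, 4], height 10.
Area = 6 × 10 = 60.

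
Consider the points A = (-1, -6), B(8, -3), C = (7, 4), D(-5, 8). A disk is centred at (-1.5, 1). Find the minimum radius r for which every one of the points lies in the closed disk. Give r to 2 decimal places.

The required radius is the distance from (-1.5, 1) to the farthest point.
Squared distances: 49.25, 106.25, 81.25, 61.25.
Maximum is 106.25, attained at B.
r = √(106.25) ≈ 10.31.

10.31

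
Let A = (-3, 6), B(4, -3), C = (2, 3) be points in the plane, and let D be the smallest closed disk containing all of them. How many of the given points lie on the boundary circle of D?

2

Side lengths²: AB² = 130, AC² = 34, BC² = 40.
Since AB² = 130 ≥ 40 + 34 = 74, the angle opposite AB is not acute, so the smallest enclosing circle has AB as diameter.
Centre = midpoint of AB = (0.5, 1.5), r² = 130/4 = 32.5.
The points at distance exactly r from the centre are A, B — 2 points.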